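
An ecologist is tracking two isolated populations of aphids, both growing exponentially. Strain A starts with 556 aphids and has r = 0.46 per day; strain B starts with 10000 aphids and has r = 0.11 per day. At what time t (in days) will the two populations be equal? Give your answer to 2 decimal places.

8.26 days

Set 556·e^(0.46t) = 10000·e^(0.11t).
e^((0.46 − 0.11)t) = 10000/556 → e^(0.35·t) = 17.986.
0.35·t = ln(17.986) = 2.8896, so t = 2.8896/0.35 = 8.2559.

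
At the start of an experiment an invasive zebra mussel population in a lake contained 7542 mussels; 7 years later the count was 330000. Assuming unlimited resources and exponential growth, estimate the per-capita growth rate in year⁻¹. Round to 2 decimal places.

From N(t) = N₀·e^(rt): e^(r·7) = 330000/7542 = 43.755.
r·7 = ln(43.755) = 3.7786, so r = 3.7786/7 = 0.5398.

0.54 per year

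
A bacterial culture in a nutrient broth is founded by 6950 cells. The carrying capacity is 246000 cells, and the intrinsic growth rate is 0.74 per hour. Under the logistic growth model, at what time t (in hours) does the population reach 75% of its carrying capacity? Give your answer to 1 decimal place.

6.3 hours

A = (K − N₀)/N₀ = (246000 − 6950)/6950 = 34.396.
Solve 246000/(1 + 34.396·e^(−0.74t)) = 184500: 1 + 34.396·e^(−0.74t) = 1.3333, so e^(−0.74t) = 0.00969114.
−0.74·t = ln(0.00969114) = -4.6365, so t = 4.6365/0.74 = 6.2656.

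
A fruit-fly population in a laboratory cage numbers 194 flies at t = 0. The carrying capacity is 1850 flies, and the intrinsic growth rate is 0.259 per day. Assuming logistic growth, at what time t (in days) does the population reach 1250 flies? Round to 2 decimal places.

11.11 days

A = (K − N₀)/N₀ = (1850 − 194)/194 = 8.5361.
Solve 1850/(1 + 8.5361·e^(−0.259t)) = 1250: 1 + 8.5361·e^(−0.259t) = 1.48, so e^(−0.259t) = 0.0562319.
−0.259·t = ln(0.0562319) = -2.8783, so t = 2.8783/0.259 = 11.113.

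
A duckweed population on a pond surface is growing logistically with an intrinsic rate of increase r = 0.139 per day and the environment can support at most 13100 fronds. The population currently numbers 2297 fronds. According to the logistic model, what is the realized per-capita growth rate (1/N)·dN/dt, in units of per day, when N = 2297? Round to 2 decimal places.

0.11 per day

(1/N)·dN/dt = r(1 − N/K) = 0.139 × (1 − 2297/13100).
= 0.139 × 0.82466 = 0.11463.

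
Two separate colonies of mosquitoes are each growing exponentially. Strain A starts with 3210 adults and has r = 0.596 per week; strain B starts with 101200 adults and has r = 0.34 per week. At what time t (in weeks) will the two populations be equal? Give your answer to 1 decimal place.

13.5 weeks

Set 3210·e^(0.596t) = 101200·e^(0.34t).
e^((0.596 − 0.34)t) = 101200/3210 → e^(0.256·t) = 31.526.
0.256·t = ln(31.526) = 3.4508, so t = 3.4508/0.256 = 13.48.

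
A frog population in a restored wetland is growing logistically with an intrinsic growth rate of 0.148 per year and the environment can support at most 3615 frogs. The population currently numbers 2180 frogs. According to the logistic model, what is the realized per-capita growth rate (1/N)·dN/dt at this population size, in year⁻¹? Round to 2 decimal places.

(1/N)·dN/dt = r(1 − N/K) = 0.148 × (1 − 2180/3615).
= 0.148 × 0.39696 = 0.05875.

0.06 per year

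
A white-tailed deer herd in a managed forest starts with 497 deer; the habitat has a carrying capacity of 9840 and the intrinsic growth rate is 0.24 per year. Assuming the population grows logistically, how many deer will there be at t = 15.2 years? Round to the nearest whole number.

6606 deer

A = (K − N₀)/N₀ = (9840 − 497)/497 = 18.799.
N(t) = K/(1 + A·e^(−rt)) = 9840/(1 + 18.799×e^(−0.24×15.2)).
e^(−3.648) = 0.026043; denominator = 1 + 18.799×0.026043 = 1.4896.
N = 9840/1.4896 = 6605.89.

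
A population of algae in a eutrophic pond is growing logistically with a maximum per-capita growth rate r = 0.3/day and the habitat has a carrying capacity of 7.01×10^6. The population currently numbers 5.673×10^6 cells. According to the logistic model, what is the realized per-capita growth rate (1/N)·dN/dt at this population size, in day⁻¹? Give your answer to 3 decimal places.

(1/N)·dN/dt = r(1 − N/K) = 0.3 × (1 − 5.673×10^6/7.01×10^6).
= 0.3 × 0.19073 = 0.057218.

0.057 per day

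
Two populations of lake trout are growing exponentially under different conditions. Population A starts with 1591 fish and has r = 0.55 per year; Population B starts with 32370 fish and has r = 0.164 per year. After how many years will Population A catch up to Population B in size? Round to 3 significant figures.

7.81 years

Set 1591·e^(0.55t) = 32370·e^(0.164t).
e^((0.55 − 0.164)t) = 32370/1591 → e^(0.386·t) = 20.346.
0.386·t = ln(20.346) = 3.0129, so t = 3.0129/0.386 = 7.8054.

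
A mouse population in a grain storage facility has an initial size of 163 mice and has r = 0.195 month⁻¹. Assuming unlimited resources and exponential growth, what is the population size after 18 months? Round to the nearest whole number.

5452 mice

N(t) = N₀·e^(rt) = 163 × e^(0.195×18) = 163 × e^3.51.
e^3.51 ≈ 33.448, so N ≈ 163 × 33.448 = 5452.07.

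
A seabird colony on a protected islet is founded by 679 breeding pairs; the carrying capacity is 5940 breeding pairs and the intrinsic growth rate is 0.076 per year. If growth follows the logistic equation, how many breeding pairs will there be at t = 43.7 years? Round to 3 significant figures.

A = (K − N₀)/N₀ = (5940 − 679)/679 = 7.7482.
N(t) = K/(1 + A·e^(−rt)) = 5940/(1 + 7.7482×e^(−0.076×43.7)).
e^(−3.321) = 0.036109; denominator = 1 + 7.7482×0.036109 = 1.2798.
N = 5940/1.2798 = 4641.42.

4640 breeding pairs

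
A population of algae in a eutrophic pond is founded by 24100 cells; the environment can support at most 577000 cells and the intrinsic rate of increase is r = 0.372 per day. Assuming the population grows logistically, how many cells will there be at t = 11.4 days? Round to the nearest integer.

A = (K − N₀)/N₀ = (577000 − 24100)/24100 = 22.942.
N(t) = K/(1 + A·e^(−rt)) = 577000/(1 + 22.942×e^(−0.372×11.4)).
e^(−4.241) = 0.014396; denominator = 1 + 22.942×0.014396 = 1.3303.
N = 577000/1.3303 = 433745.

433745 cells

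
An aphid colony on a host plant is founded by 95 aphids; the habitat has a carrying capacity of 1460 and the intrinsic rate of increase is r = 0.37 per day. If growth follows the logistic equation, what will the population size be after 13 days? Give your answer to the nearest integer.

A = (K − N₀)/N₀ = (1460 − 95)/95 = 14.368.
N(t) = K/(1 + A·e^(−rt)) = 1460/(1 + 14.368×e^(−0.37×13)).
e^(−4.81) = 0.0081479; denominator = 1 + 14.368×0.0081479 = 1.1171.
N = 1460/1.1171 = 1306.99.

1307 aphids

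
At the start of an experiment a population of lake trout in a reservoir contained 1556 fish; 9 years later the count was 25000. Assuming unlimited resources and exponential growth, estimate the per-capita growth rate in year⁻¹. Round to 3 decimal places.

From N(t) = N₀·e^(rt): e^(r·9) = 25000/1556 = 16.067.
r·9 = ln(16.067) = 2.7768, so r = 2.7768/9 = 0.30853.

0.309 per year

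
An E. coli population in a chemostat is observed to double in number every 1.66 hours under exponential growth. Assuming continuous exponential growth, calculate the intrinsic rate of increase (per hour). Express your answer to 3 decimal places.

0.418 per hour

r = ln(2)/t_d = 0.6931/1.66 = 0.41756.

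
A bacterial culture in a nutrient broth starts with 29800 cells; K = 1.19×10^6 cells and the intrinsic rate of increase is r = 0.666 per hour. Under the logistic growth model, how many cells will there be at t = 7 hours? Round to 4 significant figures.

A = (K − N₀)/N₀ = (1.19×10^6 − 29800)/29800 = 38.933.
N(t) = K/(1 + A·e^(−rt)) = 1.19×10^6/(1 + 38.933×e^(−0.666×7)).
e^(−4.662) = 0.0094475; denominator = 1 + 38.933×0.0094475 = 1.3678.
N = 1.19×10^6/1.3678 = 869997.

870000 cells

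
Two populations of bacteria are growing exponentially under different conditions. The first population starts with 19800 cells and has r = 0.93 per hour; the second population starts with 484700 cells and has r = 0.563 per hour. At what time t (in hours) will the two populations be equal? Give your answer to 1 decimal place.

8.7 hours

Set 19800·e^(0.93t) = 484700·e^(0.563t).
e^((0.93 − 0.563)t) = 484700/19800 → e^(0.367·t) = 24.48.
0.367·t = ln(24.48) = 3.1978, so t = 3.1978/0.367 = 8.7135.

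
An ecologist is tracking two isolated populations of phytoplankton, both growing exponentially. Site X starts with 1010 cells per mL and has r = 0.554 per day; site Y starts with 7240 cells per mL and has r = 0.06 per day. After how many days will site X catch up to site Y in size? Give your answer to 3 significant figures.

Set 1010·e^(0.554t) = 7240·e^(0.06t).
e^((0.554 − 0.06)t) = 7240/1010 → e^(0.494·t) = 7.1683.
0.494·t = ln(7.1683) = 1.9697, so t = 1.9697/0.494 = 3.9872.

3.99 days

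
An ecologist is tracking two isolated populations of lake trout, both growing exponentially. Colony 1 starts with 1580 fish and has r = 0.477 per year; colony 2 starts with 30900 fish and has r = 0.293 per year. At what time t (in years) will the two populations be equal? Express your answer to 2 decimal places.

16.16 years

Set 1580·e^(0.477t) = 30900·e^(0.293t).
e^((0.477 − 0.293)t) = 30900/1580 → e^(0.184·t) = 19.557.
0.184·t = ln(19.557) = 2.9733, so t = 2.9733/0.184 = 16.159.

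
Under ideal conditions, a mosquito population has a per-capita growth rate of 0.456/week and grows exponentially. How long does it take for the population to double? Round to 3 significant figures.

Doubling time t_d = ln(2)/r = 0.6931/0.456 = 1.5201.

1.52 weeks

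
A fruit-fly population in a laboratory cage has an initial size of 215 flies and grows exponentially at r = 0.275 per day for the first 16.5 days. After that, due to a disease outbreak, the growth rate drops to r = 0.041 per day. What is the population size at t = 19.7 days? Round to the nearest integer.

Phase 1: N(16.5) = 215·e^(0.275×16.5) = 215·e^4.538 = 20093.2.
Phase 2 runs for 19.7 − 16.5 = 3.2 days at r = 0.041.
N(19.7) = 20093.2·e^(0.041×3.2) = 20093.2·e^0.1312 = 22910.2.

22910 flies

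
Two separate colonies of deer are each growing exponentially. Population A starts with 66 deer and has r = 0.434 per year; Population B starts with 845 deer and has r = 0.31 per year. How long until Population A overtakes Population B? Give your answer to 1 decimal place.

Set 66·e^(0.434t) = 845·e^(0.31t).
e^((0.434 − 0.31)t) = 845/66 → e^(0.124·t) = 12.803.
0.124·t = ln(12.803) = 2.5497, so t = 2.5497/0.124 = 20.562.

20.6 years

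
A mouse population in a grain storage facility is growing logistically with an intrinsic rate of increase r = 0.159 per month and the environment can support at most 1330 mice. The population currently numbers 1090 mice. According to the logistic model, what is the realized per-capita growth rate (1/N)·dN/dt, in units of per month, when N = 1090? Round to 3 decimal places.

0.029 per month

(1/N)·dN/dt = r(1 − N/K) = 0.159 × (1 − 1090/1330).
= 0.159 × 0.18045 = 0.028692.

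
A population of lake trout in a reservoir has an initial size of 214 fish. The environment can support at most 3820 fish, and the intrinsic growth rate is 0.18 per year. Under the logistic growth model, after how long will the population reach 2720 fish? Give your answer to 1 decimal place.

A = (K − N₀)/N₀ = (3820 − 214)/214 = 16.85.
Solve 3820/(1 + 16.85·e^(−0.18t)) = 2720: 1 + 16.85·e^(−0.18t) = 1.4044, so e^(−0.18t) = 0.024.
−0.18·t = ln(0.024) = -3.7297, so t = 3.7297/0.18 = 20.721.

20.7 years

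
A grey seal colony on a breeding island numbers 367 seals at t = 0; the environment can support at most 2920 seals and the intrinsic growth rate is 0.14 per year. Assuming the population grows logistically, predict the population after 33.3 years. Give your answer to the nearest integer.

A = (K − N₀)/N₀ = (2920 − 367)/367 = 6.9564.
N(t) = K/(1 + A·e^(−rt)) = 2920/(1 + 6.9564×e^(−0.14×33.3)).
e^(−4.662) = 0.0094475; denominator = 1 + 6.9564×0.0094475 = 1.0657.
N = 2920/1.0657 = 2739.93.

2740 seals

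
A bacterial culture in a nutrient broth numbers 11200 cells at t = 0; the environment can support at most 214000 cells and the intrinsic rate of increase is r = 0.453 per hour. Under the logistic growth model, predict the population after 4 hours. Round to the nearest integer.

54076 cells

A = (K − N₀)/N₀ = (214000 − 11200)/11200 = 18.107.
N(t) = K/(1 + A·e^(−rt)) = 214000/(1 + 18.107×e^(−0.453×4)).
e^(−1.812) = 0.16333; denominator = 1 + 18.107×0.16333 = 3.9574.
N = 214000/3.9574 = 54076.1.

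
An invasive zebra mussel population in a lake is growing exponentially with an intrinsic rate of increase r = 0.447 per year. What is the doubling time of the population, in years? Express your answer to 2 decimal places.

Doubling time t_d = ln(2)/r = 0.6931/0.447 = 1.5507.

1.55 years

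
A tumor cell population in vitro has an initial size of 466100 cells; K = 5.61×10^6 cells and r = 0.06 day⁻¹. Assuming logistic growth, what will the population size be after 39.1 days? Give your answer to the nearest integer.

A = (K − N₀)/N₀ = (5.61×10^6 − 466100)/466100 = 11.036.
N(t) = K/(1 + A·e^(−rt)) = 5.61×10^6/(1 + 11.036×e^(−0.06×39.1)).
e^(−2.346) = 0.095751; denominator = 1 + 11.036×0.095751 = 2.0567.
N = 5.61×10^6/2.0567 = 2.727648×10^6.

2727648 cells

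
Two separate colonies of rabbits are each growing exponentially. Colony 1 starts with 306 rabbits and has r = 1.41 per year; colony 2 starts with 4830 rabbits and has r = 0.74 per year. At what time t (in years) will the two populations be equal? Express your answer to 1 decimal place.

Set 306·e^(1.41t) = 4830·e^(0.74t).
e^((1.41 − 0.74)t) = 4830/306 → e^(0.67·t) = 15.784.
0.67·t = ln(15.784) = 2.759, so t = 2.759/0.67 = 4.1179.

4.1 years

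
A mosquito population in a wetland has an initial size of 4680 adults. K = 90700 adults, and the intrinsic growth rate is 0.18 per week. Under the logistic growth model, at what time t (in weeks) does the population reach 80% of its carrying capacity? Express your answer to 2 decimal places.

23.88 weeks

A = (K − N₀)/N₀ = (90700 − 4680)/4680 = 18.38.
Solve 90700/(1 + 18.38·e^(−0.18t)) = 72560: 1 + 18.38·e^(−0.18t) = 1.25, so e^(−0.18t) = 0.0136015.
−0.18·t = ln(0.0136015) = -4.2976, so t = 4.2976/0.18 = 23.875.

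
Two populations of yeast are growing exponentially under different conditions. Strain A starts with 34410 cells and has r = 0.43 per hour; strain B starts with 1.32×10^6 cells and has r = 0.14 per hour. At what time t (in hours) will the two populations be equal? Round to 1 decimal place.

12.6 hours

Set 34410·e^(0.43t) = 1.32×10^6·e^(0.14t).
e^((0.43 − 0.14)t) = 1.32×10^6/34410 → e^(0.29·t) = 38.361.
0.29·t = ln(38.361) = 3.647, so t = 3.647/0.29 = 12.576.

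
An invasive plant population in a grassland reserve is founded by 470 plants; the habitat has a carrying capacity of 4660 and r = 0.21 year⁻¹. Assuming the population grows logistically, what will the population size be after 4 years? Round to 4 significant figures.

A = (K − N₀)/N₀ = (4660 − 470)/470 = 8.9149.
N(t) = K/(1 + A·e^(−rt)) = 4660/(1 + 8.9149×e^(−0.21×4)).
e^(−0.84) = 0.43171; denominator = 1 + 8.9149×0.43171 = 4.8487.
N = 4660/4.8487 = 961.092.

961.1 plants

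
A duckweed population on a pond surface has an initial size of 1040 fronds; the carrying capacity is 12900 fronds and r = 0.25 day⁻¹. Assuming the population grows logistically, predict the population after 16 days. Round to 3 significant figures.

10700 fronds

A = (K − N₀)/N₀ = (12900 − 1040)/1040 = 11.404.
N(t) = K/(1 + A·e^(−rt)) = 12900/(1 + 11.404×e^(−0.25×16)).
e^(−4) = 0.018316; denominator = 1 + 11.404×0.018316 = 1.2089.
N = 12900/1.2089 = 10671.1.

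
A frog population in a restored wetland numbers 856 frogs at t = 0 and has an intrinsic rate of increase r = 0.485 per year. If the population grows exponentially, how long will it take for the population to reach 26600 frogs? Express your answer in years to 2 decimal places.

7.09 years

Set N₀·e^(rt) = 26600: e^(0.485·t) = 26600/856 = 31.075.
0.485·t = ln(31.075) = 3.4364, so t = 3.4364/0.485 = 7.0854.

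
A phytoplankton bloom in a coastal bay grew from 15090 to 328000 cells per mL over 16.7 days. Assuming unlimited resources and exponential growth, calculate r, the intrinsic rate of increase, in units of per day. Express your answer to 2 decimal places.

0.18 per day

From N(t) = N₀·e^(rt): e^(r·16.7) = 328000/15090 = 21.736.
r·16.7 = ln(21.736) = 3.079, so r = 3.079/16.7 = 0.18437.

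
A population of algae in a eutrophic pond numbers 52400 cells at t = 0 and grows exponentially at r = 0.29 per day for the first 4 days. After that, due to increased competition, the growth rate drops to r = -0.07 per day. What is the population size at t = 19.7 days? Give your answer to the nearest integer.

Phase 1: N(4) = 52400·e^(0.29×4) = 52400·e^1.16 = 167153.
Phase 2 runs for 19.7 − 4 = 15.7 days at r = -0.07.
N(19.7) = 167153·e^(-0.07×15.7) = 167153·e^-1.099 = 55695.9.

55696 cells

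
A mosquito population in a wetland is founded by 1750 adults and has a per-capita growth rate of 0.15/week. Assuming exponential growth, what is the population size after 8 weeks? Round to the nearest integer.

N(t) = N₀·e^(rt) = 1750 × e^(0.15×8) = 1750 × e^1.2.
e^1.2 ≈ 3.3201, so N ≈ 1750 × 3.3201 = 5810.2.

5810 adults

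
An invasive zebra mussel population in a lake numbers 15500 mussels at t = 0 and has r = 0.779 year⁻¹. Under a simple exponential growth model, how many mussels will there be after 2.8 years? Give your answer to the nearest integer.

N(t) = N₀·e^(rt) = 15500 × e^(0.779×2.8) = 15500 × e^2.181.
e^2.181 ≈ 8.8569, so N ≈ 15500 × 8.8569 = 137282.

137282 mussels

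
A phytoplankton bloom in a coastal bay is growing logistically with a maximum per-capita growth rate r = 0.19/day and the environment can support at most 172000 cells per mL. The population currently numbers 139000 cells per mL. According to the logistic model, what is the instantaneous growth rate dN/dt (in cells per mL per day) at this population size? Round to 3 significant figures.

5070 cells per mL per day

dN/dt = rN(1 − N/K) = 0.19 × 139000 × (1 − 139000/172000).
1 − 139000/172000 = 0.19186; dN/dt = 0.19 × 139000 × 0.19186 = 5067.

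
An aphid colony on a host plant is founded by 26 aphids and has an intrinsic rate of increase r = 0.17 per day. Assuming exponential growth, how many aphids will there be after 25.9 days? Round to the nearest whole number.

N(t) = N₀·e^(rt) = 26 × e^(0.17×25.9) = 26 × e^4.403.
e^4.403 ≈ 81.696, so N ≈ 26 × 81.696 = 2124.09.

2124 aphids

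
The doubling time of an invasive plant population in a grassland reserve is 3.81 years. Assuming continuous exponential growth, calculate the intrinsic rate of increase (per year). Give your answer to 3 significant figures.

0.182 per year

r = ln(2)/t_d = 0.6931/3.81 = 0.18193.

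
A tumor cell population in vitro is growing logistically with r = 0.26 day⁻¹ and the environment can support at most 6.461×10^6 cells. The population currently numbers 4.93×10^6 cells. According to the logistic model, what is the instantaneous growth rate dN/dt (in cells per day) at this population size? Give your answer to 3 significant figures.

dN/dt = rN(1 − N/K) = 0.26 × 4.93×10^6 × (1 − 4.93×10^6/6.461×10^6).
1 − 4.93×10^6/6.461×10^6 = 0.23696; dN/dt = 0.26 × 4.93×10^6 × 0.23696 = 3.03736×10^5.

304000 cells per day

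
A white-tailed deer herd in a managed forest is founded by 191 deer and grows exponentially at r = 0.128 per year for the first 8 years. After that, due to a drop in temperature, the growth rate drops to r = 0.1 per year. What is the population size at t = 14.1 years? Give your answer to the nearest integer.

979 deer

Phase 1: N(8) = 191·e^(0.128×8) = 191·e^1.024 = 531.803.
Phase 2 runs for 14.1 − 8 = 6.1 years at r = 0.1.
N(14.1) = 531.803·e^(0.1×6.1) = 531.803·e^0.61 = 978.747.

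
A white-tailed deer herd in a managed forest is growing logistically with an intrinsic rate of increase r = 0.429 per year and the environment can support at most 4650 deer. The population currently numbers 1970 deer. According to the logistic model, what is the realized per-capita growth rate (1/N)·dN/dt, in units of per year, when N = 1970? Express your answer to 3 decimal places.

(1/N)·dN/dt = r(1 − N/K) = 0.429 × (1 − 1970/4650).
= 0.429 × 0.57634 = 0.24725.

0.247 per year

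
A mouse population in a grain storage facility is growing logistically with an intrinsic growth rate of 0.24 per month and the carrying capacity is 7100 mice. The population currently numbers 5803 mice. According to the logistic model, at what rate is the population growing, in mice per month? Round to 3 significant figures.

dN/dt = rN(1 − N/K) = 0.24 × 5803 × (1 − 5803/7100).
1 − 5803/7100 = 0.18268; dN/dt = 0.24 × 5803 × 0.18268 = 254.42.

254 mice per month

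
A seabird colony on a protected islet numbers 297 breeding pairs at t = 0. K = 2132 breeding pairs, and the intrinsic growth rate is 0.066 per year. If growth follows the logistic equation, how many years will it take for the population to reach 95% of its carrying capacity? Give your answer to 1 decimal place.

72.2 years

A = (K − N₀)/N₀ = (2132 − 297)/297 = 6.1785.
Solve 2132/(1 + 6.1785·e^(−0.066t)) = 2025.4: 1 + 6.1785·e^(−0.066t) = 1.0526, so e^(−0.066t) = 0.00851857.
−0.066·t = ln(0.00851857) = -4.7655, so t = 4.7655/0.066 = 72.205.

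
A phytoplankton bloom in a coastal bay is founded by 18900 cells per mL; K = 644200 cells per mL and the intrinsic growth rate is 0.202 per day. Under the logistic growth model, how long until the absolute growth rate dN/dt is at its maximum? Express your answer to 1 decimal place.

17.3 days

Logistic growth is fastest at N = K/2 = 322100.
A = (K − N₀)/N₀ = 33.085. Set K/(1 + A·e^(−rt)) = K/2 → A·e^(−rt) = 1.
e^(−0.202t) = 1/33.085 = 0.0302255, so t = ln(33.085)/0.202 = 3.4991/0.202 = 17.322.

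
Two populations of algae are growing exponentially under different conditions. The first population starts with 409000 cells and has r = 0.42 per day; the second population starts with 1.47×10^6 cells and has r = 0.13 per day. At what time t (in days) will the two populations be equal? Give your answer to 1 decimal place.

4.4 days

Set 409000·e^(0.42t) = 1.47×10^6·e^(0.13t).
e^((0.42 − 0.13)t) = 1.47×10^6/409000 → e^(0.29·t) = 3.5941.
0.29·t = ln(3.5941) = 1.2793, so t = 1.2793/0.29 = 4.4114.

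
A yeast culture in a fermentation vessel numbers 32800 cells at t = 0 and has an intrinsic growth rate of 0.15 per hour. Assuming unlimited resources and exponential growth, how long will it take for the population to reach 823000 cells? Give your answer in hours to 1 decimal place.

Set N₀·e^(rt) = 823000: e^(0.15·t) = 823000/32800 = 25.091.
0.15·t = ln(25.091) = 3.2225, so t = 3.2225/0.15 = 21.484.

21.5 hours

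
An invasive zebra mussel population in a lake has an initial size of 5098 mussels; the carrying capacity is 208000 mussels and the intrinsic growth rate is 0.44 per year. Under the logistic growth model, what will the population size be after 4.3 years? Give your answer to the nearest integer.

29711 mussels

A = (K − N₀)/N₀ = (208000 − 5098)/5098 = 39.8.
N(t) = K/(1 + A·e^(−rt)) = 208000/(1 + 39.8×e^(−0.44×4.3)).
e^(−1.892) = 0.15077; denominator = 1 + 39.8×0.15077 = 7.0007.
N = 208000/7.0007 = 29711.3.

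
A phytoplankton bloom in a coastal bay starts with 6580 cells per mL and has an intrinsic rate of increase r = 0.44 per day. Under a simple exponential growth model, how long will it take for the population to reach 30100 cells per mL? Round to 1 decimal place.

3.5 days

Set N₀·e^(rt) = 30100: e^(0.44·t) = 30100/6580 = 4.5745.
0.44·t = ln(4.5745) = 1.5205, so t = 1.5205/0.44 = 3.4557.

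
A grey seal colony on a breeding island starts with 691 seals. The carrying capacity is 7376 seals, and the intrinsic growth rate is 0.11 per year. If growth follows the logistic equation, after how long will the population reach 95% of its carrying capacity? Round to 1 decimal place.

A = (K − N₀)/N₀ = (7376 − 691)/691 = 9.6744.
Solve 7376/(1 + 9.6744·e^(−0.11t)) = 7007.2: 1 + 9.6744·e^(−0.11t) = 1.0526, so e^(−0.11t) = 0.0054403.
−0.11·t = ln(0.0054403) = -5.2139, so t = 5.2139/0.11 = 47.399.

47.4 years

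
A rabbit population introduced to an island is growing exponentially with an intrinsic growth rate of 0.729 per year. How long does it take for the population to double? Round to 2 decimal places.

Doubling time t_d = ln(2)/r = 0.6931/0.729 = 0.95082.

0.95 years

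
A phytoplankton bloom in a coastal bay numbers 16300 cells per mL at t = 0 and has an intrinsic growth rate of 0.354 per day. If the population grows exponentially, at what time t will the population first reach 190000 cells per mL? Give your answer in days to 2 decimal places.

6.94 days

Set N₀·e^(rt) = 190000: e^(0.354·t) = 190000/16300 = 11.656.
0.354·t = ln(11.656) = 2.4559, so t = 2.4559/0.354 = 6.9375.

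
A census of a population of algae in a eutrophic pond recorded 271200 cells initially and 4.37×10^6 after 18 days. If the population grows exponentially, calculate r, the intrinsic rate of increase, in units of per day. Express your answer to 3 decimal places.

0.154 per day

From N(t) = N₀·e^(rt): e^(r·18) = 4.37×10^6/271200 = 16.114.
r·18 = ln(16.114) = 2.7797, so r = 2.7797/18 = 0.15443.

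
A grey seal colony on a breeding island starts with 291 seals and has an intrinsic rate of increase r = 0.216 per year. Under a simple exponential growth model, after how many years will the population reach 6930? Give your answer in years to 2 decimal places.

Set N₀·e^(rt) = 6930: e^(0.216·t) = 6930/291 = 23.814.
0.216·t = ln(23.814) = 3.1703, so t = 3.1703/0.216 = 14.677.

14.68 years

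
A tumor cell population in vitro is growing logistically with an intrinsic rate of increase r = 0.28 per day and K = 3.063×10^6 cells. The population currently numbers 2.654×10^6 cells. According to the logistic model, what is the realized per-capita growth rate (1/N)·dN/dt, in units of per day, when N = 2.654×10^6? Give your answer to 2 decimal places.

0.04 per day

(1/N)·dN/dt = r(1 − N/K) = 0.28 × (1 − 2.654×10^6/3.063×10^6).
= 0.28 × 0.13353 = 0.037388.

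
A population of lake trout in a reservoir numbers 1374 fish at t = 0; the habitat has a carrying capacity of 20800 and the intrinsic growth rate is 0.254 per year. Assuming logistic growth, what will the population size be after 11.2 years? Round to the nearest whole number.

A = (K − N₀)/N₀ = (20800 − 1374)/1374 = 14.138.
N(t) = K/(1 + A·e^(−rt)) = 20800/(1 + 14.138×e^(−0.254×11.2)).
e^(−2.845) = 0.058146; denominator = 1 + 14.138×0.058146 = 1.8221.
N = 20800/1.8221 = 11415.5.

11416 fish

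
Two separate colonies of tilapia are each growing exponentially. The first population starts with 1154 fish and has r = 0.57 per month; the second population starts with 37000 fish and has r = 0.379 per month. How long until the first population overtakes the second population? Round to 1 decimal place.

Set 1154·e^(0.57t) = 37000·e^(0.379t).
e^((0.57 − 0.379)t) = 37000/1154 → e^(0.191·t) = 32.062.
0.191·t = ln(32.062) = 3.4677, so t = 3.4677/0.191 = 18.155.

18.2 months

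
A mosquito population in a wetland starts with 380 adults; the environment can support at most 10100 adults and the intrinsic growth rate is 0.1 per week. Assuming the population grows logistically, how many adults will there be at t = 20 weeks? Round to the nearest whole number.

A = (K − N₀)/N₀ = (10100 − 380)/380 = 25.579.
N(t) = K/(1 + A·e^(−rt)) = 10100/(1 + 25.579×e^(−0.1×20)).
e^(−2) = 0.13534; denominator = 1 + 25.579×0.13534 = 4.4617.
N = 10100/4.4617 = 2263.69.

2264 adults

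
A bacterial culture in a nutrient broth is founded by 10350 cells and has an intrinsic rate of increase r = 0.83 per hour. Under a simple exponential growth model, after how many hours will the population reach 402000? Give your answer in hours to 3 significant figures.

Set N₀·e^(rt) = 402000: e^(0.83·t) = 402000/10350 = 38.841.
0.83·t = ln(38.841) = 3.6595, so t = 3.6595/0.83 = 4.409.

4.41 hours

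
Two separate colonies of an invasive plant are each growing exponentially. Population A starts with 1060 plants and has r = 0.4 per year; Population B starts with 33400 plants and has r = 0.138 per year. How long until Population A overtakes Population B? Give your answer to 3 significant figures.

Set 1060·e^(0.4t) = 33400·e^(0.138t).
e^((0.4 − 0.138)t) = 33400/1060 → e^(0.262·t) = 31.509.
0.262·t = ln(31.509) = 3.4503, so t = 3.4503/0.262 = 13.169.

13.2 years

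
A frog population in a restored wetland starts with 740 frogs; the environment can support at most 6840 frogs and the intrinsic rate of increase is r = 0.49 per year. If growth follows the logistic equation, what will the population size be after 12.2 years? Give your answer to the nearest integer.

6700 frogs

A = (K − N₀)/N₀ = (6840 − 740)/740 = 8.2432.
N(t) = K/(1 + A·e^(−rt)) = 6840/(1 + 8.2432×e^(−0.49×12.2)).
e^(−5.978) = 0.0025339; denominator = 1 + 8.2432×0.0025339 = 1.0209.
N = 6840/1.0209 = 6700.05.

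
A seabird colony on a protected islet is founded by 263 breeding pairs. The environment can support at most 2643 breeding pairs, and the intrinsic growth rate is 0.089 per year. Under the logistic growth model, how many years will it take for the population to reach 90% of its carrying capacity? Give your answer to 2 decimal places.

A = (K − N₀)/N₀ = (2643 − 263)/263 = 9.0494.
Solve 2643/(1 + 9.0494·e^(−0.089t)) = 2378.7: 1 + 9.0494·e^(−0.089t) = 1.1111, so e^(−0.089t) = 0.0122782.
−0.089·t = ln(0.0122782) = -4.3999, so t = 4.3999/0.089 = 49.437.

49.44 years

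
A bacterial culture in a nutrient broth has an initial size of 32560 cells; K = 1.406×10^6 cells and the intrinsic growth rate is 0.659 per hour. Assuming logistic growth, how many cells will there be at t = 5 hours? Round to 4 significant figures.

548400 cells

A = (K − N₀)/N₀ = (1.406×10^6 − 32560)/32560 = 42.182.
N(t) = K/(1 + A·e^(−rt)) = 1.406×10^6/(1 + 42.182×e^(−0.659×5)).
e^(−3.295) = 0.037068; denominator = 1 + 42.182×0.037068 = 2.5636.
N = 1.406×10^6/2.5636 = 548448.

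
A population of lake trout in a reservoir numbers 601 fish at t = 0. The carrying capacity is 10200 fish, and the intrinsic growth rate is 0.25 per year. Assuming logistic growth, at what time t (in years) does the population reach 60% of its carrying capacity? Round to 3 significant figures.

12.7 years

A = (K − N₀)/N₀ = (10200 − 601)/601 = 15.972.
Solve 10200/(1 + 15.972·e^(−0.25t)) = 6120: 1 + 15.972·e^(−0.25t) = 1.6667, so e^(−0.25t) = 0.0417405.
−0.25·t = ln(0.0417405) = -3.1763, so t = 3.1763/0.25 = 12.705.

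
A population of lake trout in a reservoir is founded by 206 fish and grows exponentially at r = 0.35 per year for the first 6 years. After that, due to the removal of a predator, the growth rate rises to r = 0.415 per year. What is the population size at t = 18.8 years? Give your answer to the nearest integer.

341081 fish

Phase 1: N(6) = 206·e^(0.35×6) = 206·e^2.1 = 1682.23.
Phase 2 runs for 18.8 − 6 = 12.8 years at r = 0.415.
N(18.8) = 1682.23·e^(0.415×12.8) = 1682.23·e^5.312 = 341081.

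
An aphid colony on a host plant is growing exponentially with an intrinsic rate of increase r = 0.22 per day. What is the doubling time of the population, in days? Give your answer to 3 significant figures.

Doubling time t_d = ln(2)/r = 0.6931/0.22 = 3.1507.

3.15 days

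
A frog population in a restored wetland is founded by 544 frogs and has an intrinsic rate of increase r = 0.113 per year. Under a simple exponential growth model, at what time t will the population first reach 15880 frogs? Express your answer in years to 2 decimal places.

29.86 years

Set N₀·e^(rt) = 15880: e^(0.113·t) = 15880/544 = 29.191.
0.113·t = ln(29.191) = 3.3739, so t = 3.3739/0.113 = 29.857.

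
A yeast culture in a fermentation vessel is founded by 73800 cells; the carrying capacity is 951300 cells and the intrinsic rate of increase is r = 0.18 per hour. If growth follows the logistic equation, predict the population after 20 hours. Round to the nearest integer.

718024 cells

A = (K − N₀)/N₀ = (951300 − 73800)/73800 = 11.89.
N(t) = K/(1 + A·e^(−rt)) = 951300/(1 + 11.89×e^(−0.18×20)).
e^(−3.6) = 0.027324; denominator = 1 + 11.89×0.027324 = 1.3249.
N = 951300/1.3249 = 718024.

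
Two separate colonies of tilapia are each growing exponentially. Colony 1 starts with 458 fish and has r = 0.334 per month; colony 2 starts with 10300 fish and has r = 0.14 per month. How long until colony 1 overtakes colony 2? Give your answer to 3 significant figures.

Set 458·e^(0.334t) = 10300·e^(0.14t).
e^((0.334 − 0.14)t) = 10300/458 → e^(0.194·t) = 22.489.
0.194·t = ln(22.489) = 3.113, so t = 3.113/0.194 = 16.047.

16.0 months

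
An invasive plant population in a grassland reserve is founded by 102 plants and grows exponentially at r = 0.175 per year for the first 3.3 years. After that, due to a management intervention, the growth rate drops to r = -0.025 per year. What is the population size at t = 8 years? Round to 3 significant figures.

162 plants

Phase 1: N(3.3) = 102·e^(0.175×3.3) = 102·e^0.5775 = 181.721.
Phase 2 runs for 8 − 3.3 = 4.7 years at r = -0.025.
N(8) = 181.721·e^(-0.025×4.7) = 181.721·e^-0.1175 = 161.576.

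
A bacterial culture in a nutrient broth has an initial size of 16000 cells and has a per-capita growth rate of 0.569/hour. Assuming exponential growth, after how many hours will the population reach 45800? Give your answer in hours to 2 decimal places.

1.85 hours

Set N₀·e^(rt) = 45800: e^(0.569·t) = 45800/16000 = 2.8625.
0.569·t = ln(2.8625) = 1.0517, so t = 1.0517/0.569 = 1.8483.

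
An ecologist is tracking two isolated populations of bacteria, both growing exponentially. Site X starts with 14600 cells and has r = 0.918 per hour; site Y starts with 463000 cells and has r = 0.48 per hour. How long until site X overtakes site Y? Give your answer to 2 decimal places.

Set 14600·e^(0.918t) = 463000·e^(0.48t).
e^((0.918 − 0.48)t) = 463000/14600 → e^(0.438·t) = 31.712.
0.438·t = ln(31.712) = 3.4567, so t = 3.4567/0.438 = 7.892.

7.89 hours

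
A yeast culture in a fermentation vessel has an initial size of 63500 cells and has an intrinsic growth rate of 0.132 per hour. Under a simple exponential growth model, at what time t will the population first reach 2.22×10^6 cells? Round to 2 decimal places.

26.93 hours

Set N₀·e^(rt) = 2.22×10^6: e^(0.132·t) = 2.22×10^6/63500 = 34.961.
0.132·t = ln(34.961) = 3.5542, so t = 3.5542/0.132 = 26.926.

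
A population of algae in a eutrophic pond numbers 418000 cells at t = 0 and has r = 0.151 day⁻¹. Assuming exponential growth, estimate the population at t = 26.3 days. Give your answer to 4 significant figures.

22180000 cells

N(t) = N₀·e^(rt) = 418000 × e^(0.151×26.3) = 418000 × e^3.971.
e^3.971 ≈ 53.053, so N ≈ 418000 × 53.053 = 2.217634×10^7.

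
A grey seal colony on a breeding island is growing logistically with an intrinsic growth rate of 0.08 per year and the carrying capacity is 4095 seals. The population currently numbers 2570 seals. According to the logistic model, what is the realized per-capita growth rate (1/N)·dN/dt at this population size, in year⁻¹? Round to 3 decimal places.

(1/N)·dN/dt = r(1 − N/K) = 0.08 × (1 − 2570/4095).
= 0.08 × 0.37241 = 0.029792.

0.030 per year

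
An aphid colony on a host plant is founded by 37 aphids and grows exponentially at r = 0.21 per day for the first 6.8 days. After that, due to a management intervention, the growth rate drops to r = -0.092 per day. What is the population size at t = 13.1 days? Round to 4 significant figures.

86.43 aphids

Phase 1: N(6.8) = 37·e^(0.21×6.8) = 37·e^1.428 = 154.303.
Phase 2 runs for 13.1 − 6.8 = 6.3 days at r = -0.092.
N(13.1) = 154.303·e^(-0.092×6.3) = 154.303·e^-0.5796 = 86.4285.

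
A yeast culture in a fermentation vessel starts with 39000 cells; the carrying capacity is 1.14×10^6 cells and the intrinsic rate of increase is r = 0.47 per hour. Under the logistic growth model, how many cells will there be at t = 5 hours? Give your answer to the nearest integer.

308747 cells

A = (K − N₀)/N₀ = (1.14×10^6 − 39000)/39000 = 28.231.
N(t) = K/(1 + A·e^(−rt)) = 1.14×10^6/(1 + 28.231×e^(−0.47×5)).
e^(−2.35) = 0.095369; denominator = 1 + 28.231×0.095369 = 3.6923.
N = 1.14×10^6/3.6923 = 308747.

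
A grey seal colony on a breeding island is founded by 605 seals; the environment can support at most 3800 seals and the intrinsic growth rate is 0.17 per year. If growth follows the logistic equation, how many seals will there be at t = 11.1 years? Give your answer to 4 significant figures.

A = (K − N₀)/N₀ = (3800 − 605)/605 = 5.281.
N(t) = K/(1 + A·e^(−rt)) = 3800/(1 + 5.281×e^(−0.17×11.1)).
e^(−1.887) = 0.15153; denominator = 1 + 5.281×0.15153 = 1.8002.
N = 3800/1.8002 = 2110.87.

2111 seals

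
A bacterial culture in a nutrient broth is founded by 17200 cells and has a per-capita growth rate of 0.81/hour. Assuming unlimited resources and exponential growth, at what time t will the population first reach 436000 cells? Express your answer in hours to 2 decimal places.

3.99 hours

Set N₀·e^(rt) = 436000: e^(0.81·t) = 436000/17200 = 25.349.
0.81·t = ln(25.349) = 3.2327, so t = 3.2327/0.81 = 3.991.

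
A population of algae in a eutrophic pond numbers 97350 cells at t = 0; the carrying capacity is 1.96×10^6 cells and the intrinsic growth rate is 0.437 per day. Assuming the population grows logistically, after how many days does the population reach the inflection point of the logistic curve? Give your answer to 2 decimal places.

Logistic growth is fastest at N = K/2 = 980000.
A = (K − N₀)/N₀ = 19.134. Set K/(1 + A·e^(−rt)) = K/2 → A·e^(−rt) = 1.
e^(−0.437t) = 1/19.134 = 0.0522642, so t = ln(19.134)/0.437 = 2.9514/0.437 = 6.7539.

6.75 days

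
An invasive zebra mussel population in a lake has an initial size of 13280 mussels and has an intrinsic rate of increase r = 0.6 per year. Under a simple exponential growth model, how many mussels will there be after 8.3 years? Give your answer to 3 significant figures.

N(t) = N₀·e^(rt) = 13280 × e^(0.6×8.3) = 13280 × e^4.98.
e^4.98 ≈ 145.47, so N ≈ 13280 × 145.47 = 1.9319×10^6.

1930000 mussels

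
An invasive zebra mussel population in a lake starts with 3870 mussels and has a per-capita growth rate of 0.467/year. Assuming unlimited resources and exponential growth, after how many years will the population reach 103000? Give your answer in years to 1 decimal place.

Set N₀·e^(rt) = 103000: e^(0.467·t) = 103000/3870 = 26.615.
0.467·t = ln(26.615) = 3.2815, so t = 3.2815/0.467 = 7.0267.

7.0 years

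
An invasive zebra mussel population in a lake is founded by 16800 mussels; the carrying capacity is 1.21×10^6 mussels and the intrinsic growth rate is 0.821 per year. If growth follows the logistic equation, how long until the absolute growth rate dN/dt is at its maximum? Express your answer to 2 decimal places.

Logistic growth is fastest at N = K/2 = 605000.
A = (K − N₀)/N₀ = 71.024. Set K/(1 + A·e^(−rt)) = K/2 → A·e^(−rt) = 1.
e^(−0.821t) = 1/71.024 = 0.0140798, so t = ln(71.024)/0.821 = 4.263/0.821 = 5.1925.

5.19 years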